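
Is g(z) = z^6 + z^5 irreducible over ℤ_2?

Check for roots in ℤ_2: g(0) = 0 → root; g(1) = 0 → root.
g(0) = 0, so (z) divides g(z); g is reducible.

No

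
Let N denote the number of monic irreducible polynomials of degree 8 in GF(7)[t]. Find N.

720300

The number of monic irreducibles of degree 8 over GF(7) is (1/8)·Σ_{d∣8} μ(8/d) 7^d.
Divisors of 8: 1, 2, 4, 8; μ(8/d) for each: 0, 0, -1, 1.
Σ = − 7^4 + 7^8 = 5762400.
N = 5762400/8 = 720300.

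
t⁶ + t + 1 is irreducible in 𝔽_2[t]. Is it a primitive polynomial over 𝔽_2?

Write f(t) = t⁶ + t + 1.
|GF(2^6)^×| = 2^6 − 1 = 63. Prime factorization: 63 = 3^2·7.
f is primitive ⇔ t has order 63 in GF(2)[t]/(f), i.e. t^(63/q) ≠ 1 for each prime q | 63.
t^(21) mod f = t⁵ + t⁴ + t³ + t + 1.
t^(9) mod f = t⁴ + t³.
None equal 1, so t has full order 63; f is primitive.

Yes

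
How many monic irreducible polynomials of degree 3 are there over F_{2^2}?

20

x^(4^3) − x is the product of all monic irreducibles of degree dividing 3; Möbius inversion gives N = (1/3) Σ μ(3/d)·4^d.
Divisors of 3: 1, 3; μ(3/d) for each: -1, 1.
Σ = − 4^1 + 4^3 = 60.
N = 60/3 = 20.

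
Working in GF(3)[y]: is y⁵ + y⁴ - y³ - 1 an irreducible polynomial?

No

Write P(y) = y⁵ + y⁴ - y³ - 1.
Check for roots in GF(3): P(0) = 2; P(1) = 0 → root; P(2) = 0 → root.
P(1) = 0, so (y − 1) divides P(y); P is reducible.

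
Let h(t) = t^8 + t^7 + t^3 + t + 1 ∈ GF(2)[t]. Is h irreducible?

Check for roots in GF(2): h(0) = 1; h(1) = 1.
No roots, so no linear factors.
Monic irreducibles of degree 2 over GF(2): t^2 + t + 1.
None of them divide h (all give nonzero remainder).
Monic irreducibles of degree 3 over GF(2): t^3 + t + 1, t^3 + t^2 + 1.
None of them divide h (all give nonzero remainder).
Monic irreducibles of degree 4 over GF(2): t^4 + t + 1, t^4 + t^3 + 1, t^4 + t^3 + t^2 + t + 1.
None of them divide h (all give nonzero remainder).
No irreducible factor of degree ≤ 4 exists, so h is irreducible over GF(2).

Yes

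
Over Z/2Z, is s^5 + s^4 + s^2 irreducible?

Write P(s) = s^5 + s^4 + s^2.
Check for roots in Z/2Z: P(0) = 0 → root; P(1) = 1.
P(0) = 0, so (s) divides P(s); P is reducible.

No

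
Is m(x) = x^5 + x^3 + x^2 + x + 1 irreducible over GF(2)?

Yes

Check for roots in GF(2): m(0) = 1; m(1) = 1.
No roots, so no linear factors.
Monic irreducibles of degree 2 over GF(2): x^2 + x + 1.
None of them divide m (all give nonzero remainder).
No irreducible factor of degree ≤ 2 exists, so m is irreducible over GF(2).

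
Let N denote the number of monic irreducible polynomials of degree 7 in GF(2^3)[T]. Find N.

299592

By the necklace-counting formula, N_8(7) = (1/7) Σ_{d|7} μ(7/d)·8^d.
Divisors of 7: 1, 7; μ(7/d) for each: -1, 1.
Σ = − 8^1 + 8^7 = 2097144.
N = 2097144/7 = 299592.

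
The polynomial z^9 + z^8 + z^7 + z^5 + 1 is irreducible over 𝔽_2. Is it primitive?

No

Write f(z) = z^9 + z^8 + z^7 + z^5 + 1.
|GF(2^9)^×| = 2^9 − 1 = 511. Prime factorization: 511 = 7·73.
f is primitive ⇔ z has order 511 in GF(2)[z]/(f), i.e. z^(511/q) ≠ 1 for each prime q | 511.
z^(73) mod f = 1
z^(7) mod f = z^7.
Since z^(73) = 1, the order of z divides 73 < 511; not primitive.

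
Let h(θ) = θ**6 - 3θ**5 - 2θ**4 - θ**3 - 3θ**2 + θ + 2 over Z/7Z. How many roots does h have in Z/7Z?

1

Evaluate at each of the 7 elements of Z/7Z:
h(0) = 2; h(1) = 2; h(2) = 4; h(3) = 6; h(4) = 0 → root; h(5) = 5; h(6) = 1.
Roots: {4}.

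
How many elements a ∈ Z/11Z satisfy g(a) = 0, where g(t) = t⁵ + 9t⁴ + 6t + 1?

Evaluate at each of the 11 elements of Z/11Z:
g(0) = 1; g(1) = 6; g(2) = 2; g(3) = 1; g(4) = 9; g(5) = 3; g(6) = 7; g(7) = 3; g(8) = 7; g(9) = 2; g(10) = 3.
No element is a root.

0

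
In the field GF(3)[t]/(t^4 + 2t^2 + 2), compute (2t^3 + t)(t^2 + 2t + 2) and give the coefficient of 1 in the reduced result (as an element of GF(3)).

1

Multiply in GF(3)[t]: (2t^3 + t)·(t^2 + 2t + 2) = 2t^5 + t^4 + 2t^3 + 2t^2 + 2t.
Reduce using t^4 ≡ t^2 + 1 (mod t^4 + 2t^2 + 2).
Reduced: t^3 + t + 1.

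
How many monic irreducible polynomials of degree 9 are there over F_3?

2184

x^(3^9) − x is the product of all monic irreducibles of degree dividing 9; Möbius inversion gives N = (1/9) Σ μ(9/d)·3^d.
Divisors of 9: 1, 3, 9; μ(9/d) for each: 0, -1, 1.
Σ = − 3^3 + 3^9 = 19656.
N = 19656/9 = 2184.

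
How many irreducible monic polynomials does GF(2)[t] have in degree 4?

3

The number of monic irreducibles of degree 4 over GF(2) is (1/4)·Σ_{d∣4} μ(4/d) 2^d.
Divisors of 4: 1, 2, 4; μ(4/d) for each: 0, -1, 1.
Σ = − 2^2 + 2^4 = 12.
N = 12/4 = 3.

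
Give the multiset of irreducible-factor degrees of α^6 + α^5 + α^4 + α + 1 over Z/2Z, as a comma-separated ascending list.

Write h(α) = α^6 + α^5 + α^4 + α + 1.
Roots in Z/2Z: h(0) = 1; h(1) = 1.
Complete factorization: h(α) = (α^6 + α^5 + α^4 + α + 1).
Factor degrees with multiplicity: 6 = 6.

6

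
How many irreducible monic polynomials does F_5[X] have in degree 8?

By the necklace-counting formula, N_5(8) = (1/8) Σ_{d|8} μ(8/d)·5^d.
Divisors of 8: 1, 2, 4, 8; μ(8/d) for each: 0, 0, -1, 1.
Σ = − 5^4 + 5^8 = 390000.
N = 390000/8 = 48750.

48750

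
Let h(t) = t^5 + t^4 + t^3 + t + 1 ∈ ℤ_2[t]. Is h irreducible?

Yes

Check for roots in ℤ_2: h(0) = 1; h(1) = 1.
No roots, so no linear factors.
Monic irreducibles of degree 2 over GF(2): t^2 + t + 1.
None of them divide h (all give nonzero remainder).
No irreducible factor of degree ≤ 2 exists, so h is irreducible over GF(2).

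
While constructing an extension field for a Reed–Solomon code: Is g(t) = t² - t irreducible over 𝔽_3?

Check for roots in 𝔽_3: g(0) = 0 → root; g(1) = 0 → root; g(2) = 2.
g(0) = 0, so (t) divides g(t); g is reducible.

No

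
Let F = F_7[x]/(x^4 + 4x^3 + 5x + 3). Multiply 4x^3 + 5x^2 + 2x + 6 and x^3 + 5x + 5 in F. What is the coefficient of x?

2

Multiply in F_7[x]: (4x^3 + 5x^2 + 2x + 6)·(x^3 + 5x + 5) = 4x^6 + 5x^5 + x^4 + 2x^3 + 5x + 2.
Reduce using x^4 ≡ 3x^3 + 2x + 4 (mod x^4 + 4x^3 + 5x + 3).
Reduced: 5x^3 + x^2 + 2x.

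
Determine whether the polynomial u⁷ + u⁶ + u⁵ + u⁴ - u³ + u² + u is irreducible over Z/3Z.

Write h(u) = u⁷ + u⁶ + u⁵ + u⁴ - u³ + u² + u.
Check for roots in Z/3Z: h(0) = 0 → root; h(1) = 2; h(2) = 1.
h(0) = 0, so (u) divides h(u); h is reducible.

No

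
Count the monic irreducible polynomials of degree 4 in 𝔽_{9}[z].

1620

The number of monic irreducibles of degree 4 over GF(9) is (1/4)·Σ_{d∣4} μ(4/d) 9^d.
Divisors of 4: 1, 2, 4; μ(4/d) for each: 0, -1, 1.
Σ = − 9^2 + 9^4 = 6480.
N = 6480/4 = 1620.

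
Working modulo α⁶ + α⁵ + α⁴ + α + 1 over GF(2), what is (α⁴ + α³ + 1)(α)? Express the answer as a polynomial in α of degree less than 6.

Multiply in GF(2)[α]: (α⁴ + α³ + 1)·(α) = α⁵ + α⁴ + α.
Reduced: α⁵ + α⁴ + α.

α^5 + α^4 + α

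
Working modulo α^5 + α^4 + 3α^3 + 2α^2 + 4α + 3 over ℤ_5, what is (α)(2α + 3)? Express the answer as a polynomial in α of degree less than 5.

Multiply in ℤ_5[α]: (α)·(2α + 3) = 2α^2 + 3α.
Reduced: 2α^2 + 3α.

2α^2 + 3α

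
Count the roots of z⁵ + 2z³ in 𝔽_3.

3

Write g(z) = z⁵ + 2z³.
Evaluate at each of the 3 elements of 𝔽_3:
g(0) = 0 → root; g(1) = 0 → root; g(2) = 0 → root.
Roots: {0, 1, 2}.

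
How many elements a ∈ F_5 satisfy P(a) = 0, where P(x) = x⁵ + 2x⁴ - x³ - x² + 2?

Evaluate at each of the 5 elements of F_5:
P(0) = 2; P(1) = 3; P(2) = 4; P(3) = 1; P(4) = 3.
No element is a root.

0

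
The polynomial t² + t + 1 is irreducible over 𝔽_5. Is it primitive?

Write f(t) = t² + t + 1.
|GF(5^2)^×| = 5^2 − 1 = 24. Prime factorization: 24 = 2^3·3.
f is primitive ⇔ t has order 24 in GF(5)[t]/(f), i.e. t^(24/q) ≠ 1 for each prime q | 24.
t^(12) mod f = 1
t^(8) mod f = 4t + 4.
Since t^(12) = 1, the order of t divides 12 < 24; not primitive.

No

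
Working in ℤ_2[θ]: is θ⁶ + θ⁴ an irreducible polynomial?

Write P(θ) = θ⁶ + θ⁴.
Check for roots in ℤ_2: P(0) = 0 → root; P(1) = 0 → root.
P(0) = 0, so (θ) divides P(θ); P is reducible.

No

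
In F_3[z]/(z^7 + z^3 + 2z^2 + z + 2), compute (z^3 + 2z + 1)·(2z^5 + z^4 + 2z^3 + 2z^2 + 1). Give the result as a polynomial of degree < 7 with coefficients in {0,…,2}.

Multiply in F_3[z]: (z^3 + 2z + 1)·(2z^5 + z^4 + 2z^3 + 2z^2 + 1) = 2z^8 + z^7 + 2z^4 + z^3 + 2z^2 + 2z + 1.
Reduce using z^7 ≡ 2z^3 + z^2 + 2z + 1 (mod z^7 + z^3 + 2z^2 + z + 2).
Reduced: 2z^3 + z^2 + 2.

2z^3 + z^2 + 2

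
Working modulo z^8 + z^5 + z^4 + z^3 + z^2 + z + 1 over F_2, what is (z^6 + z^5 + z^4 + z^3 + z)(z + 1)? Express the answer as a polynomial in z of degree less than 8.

Multiply in F_2[z]: (z^6 + z^5 + z^4 + z^3 + z)·(z + 1) = z^7 + z^3 + z^2 + z.
Reduced: z^7 + z^3 + z^2 + z.

z^7 + z^3 + z^2 + z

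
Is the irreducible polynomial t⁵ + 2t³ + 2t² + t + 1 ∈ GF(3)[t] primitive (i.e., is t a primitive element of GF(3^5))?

Yes

Write f(t) = t⁵ + 2t³ + 2t² + t + 1.
|GF(3^5)^×| = 3^5 − 1 = 242. Prime factorization: 242 = 2·11^2.
f is primitive ⇔ t has order 242 in GF(3)[t]/(f), i.e. t^(242/q) ≠ 1 for each prime q | 242.
t^(121) mod f = 2.
t^(22) mod f = t³ + t².
None equal 1, so t has full order 242; f is primitive.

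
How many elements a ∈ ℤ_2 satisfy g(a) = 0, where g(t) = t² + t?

Evaluate at each of the 2 elements of ℤ_2:
g(0) = 0 → root; g(1) = 0 → root.
Roots: {0, 1}.

2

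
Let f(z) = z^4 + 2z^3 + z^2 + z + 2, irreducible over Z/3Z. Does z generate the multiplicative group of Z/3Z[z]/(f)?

|GF(3^4)^×| = 3^4 − 1 = 80. Prime factorization: 80 = 2^4·5.
f is primitive ⇔ z has order 80 in GF(3)[z]/(f), i.e. z^(80/q) ≠ 1 for each prime q | 80.
z^(40) mod f = 2.
z^(16) mod f = z^3 + 1.
None equal 1, so z has full order 80; f is primitive.

Yes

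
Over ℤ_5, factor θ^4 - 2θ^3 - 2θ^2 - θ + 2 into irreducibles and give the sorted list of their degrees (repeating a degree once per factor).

4

Write g(θ) = θ^4 - 2θ^3 - 2θ^2 - θ + 2.
Roots in ℤ_5: g(0) = 2; g(1) = 3; g(2) = 2; g(3) = 3; g(4) = 4.
Complete factorization: g(θ) = (θ^4 - 2θ^3 - 2θ^2 - θ + 2).
Factor degrees with multiplicity: 4 = 4.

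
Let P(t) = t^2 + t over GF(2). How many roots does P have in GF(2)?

2

Evaluate at each of the 2 elements of GF(2):
P(0) = 0 → root; P(1) = 0 → root.
Roots: {0, 1}.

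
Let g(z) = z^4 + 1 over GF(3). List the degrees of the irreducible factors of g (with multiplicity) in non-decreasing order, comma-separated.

Roots in GF(3): g(0) = 1; g(1) = 2; g(2) = 2.
Complete factorization: g(z) = (z^2 + z + 2)·(z^2 + 2z + 2).
Factor degrees with multiplicity: 2 + 2 = 4.

2, 2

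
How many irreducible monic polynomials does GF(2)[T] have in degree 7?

x^(2^7) − x is the product of all monic irreducibles of degree dividing 7; Möbius inversion gives N = (1/7) Σ μ(7/d)·2^d.
Divisors of 7: 1, 7; μ(7/d) for each: -1, 1.
Σ = − 2^1 + 2^7 = 126.
N = 126/7 = 18.

18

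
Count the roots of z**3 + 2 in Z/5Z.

Write h(z) = z**3 + 2.
Evaluate at each of the 5 elements of Z/5Z:
h(0) = 2; h(1) = 3; h(2) = 0 → root; h(3) = 4; h(4) = 1.
Roots: {2}.

1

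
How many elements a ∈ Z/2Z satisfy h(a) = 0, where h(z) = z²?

Evaluate at each of the 2 elements of Z/2Z:
h(0) = 0 → root; h(1) = 1.
Roots: {0}.

1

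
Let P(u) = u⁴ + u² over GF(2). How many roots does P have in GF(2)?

2

Evaluate at each of the 2 elements of GF(2):
P(0) = 0 → root; P(1) = 0 → root.
Roots: {0, 1}.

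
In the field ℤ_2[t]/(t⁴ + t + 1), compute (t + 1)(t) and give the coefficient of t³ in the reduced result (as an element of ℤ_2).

Multiply in ℤ_2[t]: (t + 1)·(t) = t² + t.
Reduced: t² + t.

0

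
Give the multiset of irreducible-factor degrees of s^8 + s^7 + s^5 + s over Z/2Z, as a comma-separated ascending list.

1, 1, 2, 4

Write g(s) = s^8 + s^7 + s^5 + s.
Roots in Z/2Z: g(0) = 0 → root; g(1) = 0 → root.
Linear factors from roots: (s), (s + 1).
Complete factorization: g(s) = (s)·(s + 1)·(s^2 + s + 1)·(s^4 + s^3 + 1).
Factor degrees with multiplicity: 1 + 1 + 2 + 4 = 8.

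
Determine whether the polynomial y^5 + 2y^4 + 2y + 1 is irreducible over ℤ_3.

No

Write f(y) = y^5 + 2y^4 + 2y + 1.
Check for roots in ℤ_3: f(0) = 1; f(1) = 0 → root; f(2) = 0 → root.
f(1) = 0, so (y − 1) divides f(y); f is reducible.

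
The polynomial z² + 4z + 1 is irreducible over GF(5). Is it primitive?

No

Write f(z) = z² + 4z + 1.
|GF(5^2)^×| = 5^2 − 1 = 24. Prime factorization: 24 = 2^3·3.
f is primitive ⇔ z has order 24 in GF(5)[z]/(f), i.e. z^(24/q) ≠ 1 for each prime q | 24.
z^(12) mod f = 1
z^(8) mod f = z + 4.
Since z^(12) = 1, the order of z divides 12 < 24; not primitive.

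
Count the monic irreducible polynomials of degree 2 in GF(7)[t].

x^(7^2) − x is the product of all monic irreducibles of degree dividing 2; Möbius inversion gives N = (1/2) Σ μ(2/d)·7^d.
Divisors of 2: 1, 2; μ(2/d) for each: -1, 1.
Σ = − 7^1 + 7^2 = 42.
N = 42/2 = 21.

21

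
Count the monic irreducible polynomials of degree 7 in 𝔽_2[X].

Gauss's count: N_{2}(7) = (1/7) Σ_{d|7} μ(7/d)·2^d.
Divisors of 7: 1, 7; μ(7/d) for each: -1, 1.
Σ = − 2^1 + 2^7 = 126.
N = 126/7 = 18.

18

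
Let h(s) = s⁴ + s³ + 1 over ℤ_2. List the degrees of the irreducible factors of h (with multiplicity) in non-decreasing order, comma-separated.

4

Roots in ℤ_2: h(0) = 1; h(1) = 1.
Complete factorization: h(s) = (s⁴ + s³ + 1).
Factor degrees with multiplicity: 4 = 4.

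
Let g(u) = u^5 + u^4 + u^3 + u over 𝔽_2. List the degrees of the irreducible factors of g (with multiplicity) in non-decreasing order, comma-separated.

1, 1, 3

Roots in 𝔽_2: g(0) = 0 → root; g(1) = 0 → root.
Linear factors from roots: (u), (u + 1).
Complete factorization: g(u) = (u)·(u + 1)·(u^3 + u + 1).
Factor degrees with multiplicity: 1 + 1 + 3 = 5.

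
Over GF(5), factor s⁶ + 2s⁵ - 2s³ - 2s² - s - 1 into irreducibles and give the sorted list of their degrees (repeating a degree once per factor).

6

Write f(s) = s⁶ + 2s⁵ - 2s³ - 2s² - s - 1.
Roots in GF(5): f(0) = 4; f(1) = 2; f(2) = 1; f(3) = 4; f(4) = 4.
Complete factorization: f(s) = (s⁶ + 2s⁵ - 2s³ - 2s² - s - 1).
Factor degrees with multiplicity: 6 = 6.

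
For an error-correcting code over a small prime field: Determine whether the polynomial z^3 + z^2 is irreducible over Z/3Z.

No

Write g(z) = z^3 + z^2.
Check for roots in Z/3Z: g(0) = 0 → root; g(1) = 2; g(2) = 0 → root.
g(0) = 0, so (z) divides g(z); g is reducible.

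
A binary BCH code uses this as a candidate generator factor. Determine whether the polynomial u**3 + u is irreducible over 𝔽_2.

No

Write h(u) = u**3 + u.
Check for roots in 𝔽_2: h(0) = 0 → root; h(1) = 0 → root.
h(0) = 0, so (u) divides h(u); h is reducible.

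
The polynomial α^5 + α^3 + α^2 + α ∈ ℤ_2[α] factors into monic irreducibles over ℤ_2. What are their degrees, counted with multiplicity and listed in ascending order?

Write h(α) = α^5 + α^3 + α^2 + α.
Roots in ℤ_2: h(0) = 0 → root; h(1) = 0 → root.
Linear factors from roots: (α), (α + 1).
Complete factorization: h(α) = (α)·(α + 1)·(α^3 + α^2 + 1).
Factor degrees with multiplicity: 1 + 1 + 3 = 5.

1, 1, 3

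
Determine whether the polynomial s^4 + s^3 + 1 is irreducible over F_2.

Write g(s) = s^4 + s^3 + 1.
Check for roots in F_2: g(0) = 1; g(1) = 1.
No roots, so no linear factors.
Monic irreducibles of degree 2 over GF(2): s^2 + s + 1.
None of them divide g (all give nonzero remainder).
No irreducible factor of degree ≤ 2 exists, so g is irreducible over GF(2).

Yes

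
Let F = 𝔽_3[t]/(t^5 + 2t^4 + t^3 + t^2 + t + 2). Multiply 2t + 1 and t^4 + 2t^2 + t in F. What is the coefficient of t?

2

Multiply in 𝔽_3[t]: (2t + 1)·(t^4 + 2t^2 + t) = 2t^5 + t^4 + t^3 + t^2 + t.
Reduce using t^5 ≡ t^4 + 2t^3 + 2t^2 + 2t + 1 (mod t^5 + 2t^4 + t^3 + t^2 + t + 2).
Reduced: 2t^3 + 2t^2 + 2t + 2.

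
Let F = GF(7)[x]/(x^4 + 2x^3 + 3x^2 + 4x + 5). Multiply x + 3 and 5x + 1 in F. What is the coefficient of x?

Multiply in GF(7)[x]: (x + 3)·(5x + 1) = 5x^2 + 2x + 3.
Reduced: 5x^2 + 2x + 3.

2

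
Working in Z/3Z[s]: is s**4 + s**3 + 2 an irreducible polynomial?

Yes

Write P(s) = s**4 + s**3 + 2.
Check for roots in Z/3Z: P(0) = 2; P(1) = 1; P(2) = 2.
No roots, so no linear factors.
Monic irreducibles of degree 2 over GF(3): s**2 + 1, s**2 + s + 2, s**2 + 2s + 2.
None of them divide P (all give nonzero remainder).
No irreducible factor of degree ≤ 2 exists, so P is irreducible over GF(3).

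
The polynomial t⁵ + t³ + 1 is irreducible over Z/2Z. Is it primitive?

Yes

Write f(t) = t⁵ + t³ + 1.
|GF(2^5)^×| = 2^5 − 1 = 31. Prime factorization: 31 = 31.
f is primitive ⇔ t has order 31 in GF(2)[t]/(f), i.e. t^(31/q) ≠ 1 for each prime q | 31.
t^(1) mod f = t.
None equal 1, so t has full order 31; f is primitive.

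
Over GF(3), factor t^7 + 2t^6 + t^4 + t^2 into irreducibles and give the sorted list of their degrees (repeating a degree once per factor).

Write g(t) = t^7 + 2t^6 + t^4 + t^2.
Roots in GF(3): g(0) = 0 → root; g(1) = 2; g(2) = 0 → root.
Linear factors from roots: (t), (t + 1).
Complete factorization: g(t) = (t + 1)·(t)^2·(t^2 + 2t + 2)^2.
Factor degrees with multiplicity: 1 + 1 + 1 + 2 + 2 = 7.

1, 1, 1, 2, 2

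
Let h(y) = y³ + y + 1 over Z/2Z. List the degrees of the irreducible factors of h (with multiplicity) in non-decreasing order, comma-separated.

Roots in Z/2Z: h(0) = 1; h(1) = 1.
Complete factorization: h(y) = (y³ + y + 1).
Factor degrees with multiplicity: 3 = 3.

3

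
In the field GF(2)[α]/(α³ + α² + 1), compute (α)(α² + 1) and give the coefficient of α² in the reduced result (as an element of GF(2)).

1

Multiply in GF(2)[α]: (α)·(α² + 1) = α³ + α.
Reduce using α³ ≡ α² + 1 (mod α³ + α² + 1).
Reduced: α² + α + 1.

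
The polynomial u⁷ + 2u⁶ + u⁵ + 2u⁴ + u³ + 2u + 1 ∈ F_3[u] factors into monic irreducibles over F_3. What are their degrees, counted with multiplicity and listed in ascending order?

Write f(u) = u⁷ + 2u⁶ + u⁵ + 2u⁴ + u³ + 2u + 1.
Roots in F_3: f(0) = 1; f(1) = 1; f(2) = 0 → root.
Linear factors from roots: (u + 1).
Complete factorization: f(u) = (u + 1)^2·(u² + u + 2)·(u³ + 2u² + 2u + 2).
Factor degrees with multiplicity: 1 + 1 + 2 + 3 = 7.

1, 1, 2, 3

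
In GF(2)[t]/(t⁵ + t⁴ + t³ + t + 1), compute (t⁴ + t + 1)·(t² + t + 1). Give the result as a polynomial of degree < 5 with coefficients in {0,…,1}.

Multiply in GF(2)[t]: (t⁴ + t + 1)·(t² + t + 1) = t⁶ + t⁵ + t⁴ + t³ + 1.
Reduce using t⁵ ≡ t⁴ + t³ + t + 1 (mod t⁵ + t⁴ + t³ + t + 1).
Reduced: t³ + t² + t + 1.

t^3 + t^2 + t + 1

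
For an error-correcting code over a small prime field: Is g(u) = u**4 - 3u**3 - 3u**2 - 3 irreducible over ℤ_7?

Yes

Check for roots in ℤ_7: g(0) = 4; g(1) = 6; g(2) = 5; g(3) = 5; g(4) = 6; g(5) = 4; g(6) = 5.
No roots, so no linear factors.
Degree-2 irreducible divisors: test the 21 monic irreducibles of degree 2 over GF(7).
None of them divide g (all give nonzero remainder).
No irreducible factor of degree ≤ 2 exists, so g is irreducible over GF(7).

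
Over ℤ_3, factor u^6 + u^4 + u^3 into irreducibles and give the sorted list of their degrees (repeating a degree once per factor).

1, 1, 1, 1, 2

Write f(u) = u^6 + u^4 + u^3.
Roots in ℤ_3: f(0) = 0 → root; f(1) = 0 → root; f(2) = 1.
Linear factors from roots: (u), (u + 2).
Complete factorization: f(u) = (u + 2)·(u)^3·(u^2 + u + 2).
Factor degrees with multiplicity: 1 + 1 + 1 + 1 + 2 = 6.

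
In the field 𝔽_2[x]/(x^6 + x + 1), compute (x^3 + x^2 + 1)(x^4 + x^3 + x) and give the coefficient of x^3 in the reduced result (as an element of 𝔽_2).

0

Multiply in 𝔽_2[x]: (x^3 + x^2 + 1)·(x^4 + x^3 + x) = x^7 + x^5 + x.
Reduce using x^6 ≡ x + 1 (mod x^6 + x + 1).
Reduced: x^5 + x^2.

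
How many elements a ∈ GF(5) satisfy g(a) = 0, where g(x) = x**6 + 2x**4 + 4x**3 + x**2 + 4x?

3

Evaluate at each of the 5 elements of GF(5):
g(0) = 0 → root; g(1) = 2; g(2) = 0 → root; g(3) = 0 → root; g(4) = 1.
Roots: {0, 2, 3}.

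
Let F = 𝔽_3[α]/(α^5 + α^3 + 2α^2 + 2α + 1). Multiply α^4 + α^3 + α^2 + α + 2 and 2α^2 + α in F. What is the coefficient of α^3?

2

Multiply in 𝔽_3[α]: (α^4 + α^3 + α^2 + α + 2)·(2α^2 + α) = 2α^6 + 2α^2 + 2α.
Reduce using α^5 ≡ 2α^3 + α^2 + α + 2 (mod α^5 + α^3 + 2α^2 + 2α + 1).
Reduced: α^4 + 2α^3 + α^2.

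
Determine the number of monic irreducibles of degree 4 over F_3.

Gauss's count: N_{3}(4) = (1/4) Σ_{d|4} μ(4/d)·3^d.
Divisors of 4: 1, 2, 4; μ(4/d) for each: 0, -1, 1.
Σ = − 3^2 + 3^4 = 72.
N = 72/4 = 18.

18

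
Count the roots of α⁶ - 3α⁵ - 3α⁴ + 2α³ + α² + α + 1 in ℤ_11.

4

Write h(α) = α⁶ - 3α⁵ - 3α⁴ + 2α³ + α² + α + 1.
Evaluate at each of the 11 elements of ℤ_11:
h(0) = 1; h(1) = 0 → root; h(2) = 9; h(3) = 0 → root; h(4) = 9; h(5) = 3; h(6) = 5; h(7) = 4; h(8) = 2; h(9) = 0 → root; h(10) = 0 → root.
Roots: {1, 3, 9, 10}.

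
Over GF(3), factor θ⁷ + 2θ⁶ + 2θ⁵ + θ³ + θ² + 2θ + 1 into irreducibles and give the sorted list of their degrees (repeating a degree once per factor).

Write f(θ) = θ⁷ + 2θ⁶ + 2θ⁵ + θ³ + θ² + 2θ + 1.
Roots in GF(3): f(0) = 1; f(1) = 1; f(2) = 1.
Complete factorization: f(θ) = (θ⁷ + 2θ⁶ + 2θ⁵ + θ³ + θ² + 2θ + 1).
Factor degrees with multiplicity: 7 = 7.

7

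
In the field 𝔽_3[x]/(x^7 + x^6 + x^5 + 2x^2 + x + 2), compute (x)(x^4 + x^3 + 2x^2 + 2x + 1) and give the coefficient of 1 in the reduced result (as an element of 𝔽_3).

0

Multiply in 𝔽_3[x]: (x)·(x^4 + x^3 + 2x^2 + 2x + 1) = x^5 + x^4 + 2x^3 + 2x^2 + x.
Reduced: x^5 + x^4 + 2x^3 + 2x^2 + x.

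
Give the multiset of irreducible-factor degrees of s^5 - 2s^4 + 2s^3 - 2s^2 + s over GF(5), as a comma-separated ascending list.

Write g(s) = s^5 - 2s^4 + 2s^3 - 2s^2 + s.
Roots in GF(5): g(0) = 0 → root; g(1) = 0 → root; g(2) = 0 → root; g(3) = 0 → root; g(4) = 2.
Linear factors from roots: (s), (s - 1), (s - 2), (s + 2).
Complete factorization: g(s) = (s)·(s + 2)·(s - 2)·(s - 1)^2.
Factor degrees with multiplicity: 1 + 1 + 1 + 1 + 1 = 5.

1, 1, 1, 1, 1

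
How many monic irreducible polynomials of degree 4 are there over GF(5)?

150

Gauss's count: N_{5}(4) = (1/4) Σ_{d|4} μ(4/d)·5^d.
Divisors of 4: 1, 2, 4; μ(4/d) for each: 0, -1, 1.
Σ = − 5^2 + 5^4 = 600.
N = 600/4 = 150.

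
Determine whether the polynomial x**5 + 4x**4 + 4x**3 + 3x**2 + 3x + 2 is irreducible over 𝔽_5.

Yes

Write P(x) = x**5 + 4x**4 + 4x**3 + 3x**2 + 3x + 2.
Check for roots in 𝔽_5: P(0) = 2; P(1) = 2; P(2) = 3; P(3) = 3; P(4) = 1.
No roots, so no linear factors.
Degree-2 irreducible divisors: test the 10 monic irreducibles of degree 2 over GF(5).
None of them divide P (all give nonzero remainder).
No irreducible factor of degree ≤ 2 exists, so P is irreducible over GF(5).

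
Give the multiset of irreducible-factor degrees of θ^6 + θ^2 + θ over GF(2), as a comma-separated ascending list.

1, 2, 3

Write f(θ) = θ^6 + θ^2 + θ.
Roots in GF(2): f(0) = 0 → root; f(1) = 1.
Linear factors from roots: (θ).
Complete factorization: f(θ) = (θ)·(θ^2 + θ + 1)·(θ^3 + θ^2 + 1).
Factor degrees with multiplicity: 1 + 2 + 3 = 6.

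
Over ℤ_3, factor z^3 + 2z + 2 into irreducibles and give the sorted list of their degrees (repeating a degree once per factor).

Write g(z) = z^3 + 2z + 2.
Roots in ℤ_3: g(0) = 2; g(1) = 2; g(2) = 2.
Complete factorization: g(z) = (z^3 + 2z + 2).
Factor degrees with multiplicity: 3 = 3.

3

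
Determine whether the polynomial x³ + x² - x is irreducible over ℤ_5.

Write g(x) = x³ + x² - x.
Check for roots in ℤ_5: g(0) = 0 → root; g(1) = 1; g(2) = 0 → root; g(3) = 3; g(4) = 1.
g(0) = 0, so (x) divides g(x); g is reducible.

No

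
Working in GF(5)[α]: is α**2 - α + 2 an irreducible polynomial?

Write P(α) = α**2 - α + 2.
Check for roots in GF(5): P(0) = 2; P(1) = 2; P(2) = 4; P(3) = 3; P(4) = 4.
No roots. A degree-2 polynomial over a field with no linear factor is irreducible.

Yes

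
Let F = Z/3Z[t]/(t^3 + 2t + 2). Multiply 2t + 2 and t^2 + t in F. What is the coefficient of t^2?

Multiply in Z/3Z[t]: (2t + 2)·(t^2 + t) = 2t^3 + t^2 + 2t.
Reduce using t^3 ≡ t + 1 (mod t^3 + 2t + 2).
Reduced: t^2 + t + 2.

1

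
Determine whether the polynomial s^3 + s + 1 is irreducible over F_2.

Yes

Write h(s) = s^3 + s + 1.
Check for roots in F_2: h(0) = 1; h(1) = 1.
No roots. A degree-3 polynomial over a field with no linear factor is irreducible.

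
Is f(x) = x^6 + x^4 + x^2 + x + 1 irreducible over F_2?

Yes

Check for roots in F_2: f(0) = 1; f(1) = 1.
No roots, so no linear factors.
Monic irreducibles of degree 2 over GF(2): x^2 + x + 1.
None of them divide f (all give nonzero remainder).
Monic irreducibles of degree 3 over GF(2): x^3 + x + 1, x^3 + x^2 + 1.
None of them divide f (all give nonzero remainder).
No irreducible factor of degree ≤ 3 exists, so f is irreducible over GF(2).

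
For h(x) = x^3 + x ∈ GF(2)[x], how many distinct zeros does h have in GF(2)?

Evaluate at each of the 2 elements of GF(2):
h(0) = 0 → root; h(1) = 0 → root.
Roots: {0, 1}.

2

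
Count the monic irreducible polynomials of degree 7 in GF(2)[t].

By the necklace-counting formula, N_2(7) = (1/7) Σ_{d|7} μ(7/d)·2^d.
Divisors of 7: 1, 7; μ(7/d) for each: -1, 1.
Σ = − 2^1 + 2^7 = 126.
N = 126/7 = 18.

18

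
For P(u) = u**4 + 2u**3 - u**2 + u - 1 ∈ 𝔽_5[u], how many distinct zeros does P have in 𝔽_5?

Evaluate at each of the 5 elements of 𝔽_5:
P(0) = 4; P(1) = 2; P(2) = 4; P(3) = 3; P(4) = 1.
No element is a root.

0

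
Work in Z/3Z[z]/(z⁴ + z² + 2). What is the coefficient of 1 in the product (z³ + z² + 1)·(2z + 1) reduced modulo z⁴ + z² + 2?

0

Multiply in Z/3Z[z]: (z³ + z² + 1)·(2z + 1) = 2z⁴ + z² + 2z + 1.
Reduce using z⁴ ≡ 2z² + 1 (mod z⁴ + z² + 2).
Reduced: 2z² + 2z.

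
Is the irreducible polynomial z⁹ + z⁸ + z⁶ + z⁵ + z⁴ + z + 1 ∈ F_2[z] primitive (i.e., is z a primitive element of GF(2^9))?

Write f(z) = z⁹ + z⁸ + z⁶ + z⁵ + z⁴ + z + 1.
|GF(2^9)^×| = 2^9 − 1 = 511. Prime factorization: 511 = 7·73.
f is primitive ⇔ z has order 511 in GF(2)[z]/(f), i.e. z^(511/q) ≠ 1 for each prime q | 511.
z^(73) mod f = z⁵ + z².
z^(7) mod f = z⁷.
None equal 1, so z has full order 511; f is primitive.

Yes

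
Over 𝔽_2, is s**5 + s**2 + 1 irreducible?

Write m(s) = s**5 + s**2 + 1.
Check for roots in 𝔽_2: m(0) = 1; m(1) = 1.
No roots, so no linear factors.
Monic irreducibles of degree 2 over GF(2): s**2 + s + 1.
None of them divide m (all give nonzero remainder).
No irreducible factor of degree ≤ 2 exists, so m is irreducible over GF(2).

Yes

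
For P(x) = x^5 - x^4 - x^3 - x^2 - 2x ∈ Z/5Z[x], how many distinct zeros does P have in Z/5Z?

Evaluate at each of the 5 elements of Z/5Z:
P(0) = 0 → root; P(1) = 1; P(2) = 0 → root; P(3) = 0 → root; P(4) = 0 → root.
Roots: {0, 2, 3, 4}.

4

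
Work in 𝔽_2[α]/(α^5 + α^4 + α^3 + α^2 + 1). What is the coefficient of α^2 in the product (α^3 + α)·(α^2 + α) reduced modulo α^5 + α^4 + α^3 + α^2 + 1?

Multiply in 𝔽_2[α]: (α^3 + α)·(α^2 + α) = α^5 + α^4 + α^3 + α^2.
Reduce using α^5 ≡ α^4 + α^3 + α^2 + 1 (mod α^5 + α^4 + α^3 + α^2 + 1).
Reduced: 1.

0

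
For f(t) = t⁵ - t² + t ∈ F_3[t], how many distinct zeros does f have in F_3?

Evaluate at each of the 3 elements of F_3:
f(0) = 0 → root; f(1) = 1; f(2) = 0 → root.
Roots: {0, 2}.

2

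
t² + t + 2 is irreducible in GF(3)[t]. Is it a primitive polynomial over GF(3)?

Write f(t) = t² + t + 2.
|GF(3^2)^×| = 3^2 − 1 = 8. Prime factorization: 8 = 2^3.
f is primitive ⇔ t has order 8 in GF(3)[t]/(f), i.e. t^(8/q) ≠ 1 for each prime q | 8.
t^(4) mod f = 2.
None equal 1, so t has full order 8; f is primitive.

Yes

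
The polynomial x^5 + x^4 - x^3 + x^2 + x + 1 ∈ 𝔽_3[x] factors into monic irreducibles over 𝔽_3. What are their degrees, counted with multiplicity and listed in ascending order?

5

Write f(x) = x^5 + x^4 - x^3 + x^2 + x + 1.
Roots in 𝔽_3: f(0) = 1; f(1) = 1; f(2) = 2.
Complete factorization: f(x) = (x^5 + x^4 - x^3 + x^2 + x + 1).
Factor degrees with multiplicity: 5 = 5.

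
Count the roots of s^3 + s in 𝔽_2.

2

Write f(s) = s^3 + s.
Evaluate at each of the 2 elements of 𝔽_2:
f(0) = 0 → root; f(1) = 0 → root.
Roots: {0, 1}.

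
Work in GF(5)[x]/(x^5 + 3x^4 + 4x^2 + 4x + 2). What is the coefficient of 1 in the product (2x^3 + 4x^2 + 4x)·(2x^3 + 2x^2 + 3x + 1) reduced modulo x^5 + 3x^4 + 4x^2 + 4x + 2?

0

Multiply in GF(5)[x]: (2x^3 + 4x^2 + 4x)·(2x^3 + 2x^2 + 3x + 1) = 4x^6 + 2x^5 + 2x^4 + 2x^3 + x^2 + 4x.
Reduce using x^5 ≡ 2x^4 + x^2 + x + 3 (mod x^5 + 3x^4 + 4x^2 + 4x + 2).
Reduced: 2x^4 + x^3 + x.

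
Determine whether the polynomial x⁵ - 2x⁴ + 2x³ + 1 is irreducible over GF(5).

Yes

Write f(x) = x⁵ - 2x⁴ + 2x³ + 1.
Check for roots in GF(5): f(0) = 1; f(1) = 2; f(2) = 2; f(3) = 1; f(4) = 1.
No roots, so no linear factors.
Degree-2 irreducible divisors: test the 10 monic irreducibles of degree 2 over GF(5).
None of them divide f (all give nonzero remainder).
No irreducible factor of degree ≤ 2 exists, so f is irreducible over GF(5).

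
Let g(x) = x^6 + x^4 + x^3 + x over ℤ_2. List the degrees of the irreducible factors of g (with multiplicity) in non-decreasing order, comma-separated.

Roots in ℤ_2: g(0) = 0 → root; g(1) = 0 → root.
Linear factors from roots: (x), (x + 1).
Complete factorization: g(x) = (x)·(x + 1)^3·(x^2 + x + 1).
Factor degrees with multiplicity: 1 + 1 + 1 + 1 + 2 = 6.

1, 1, 1, 1, 2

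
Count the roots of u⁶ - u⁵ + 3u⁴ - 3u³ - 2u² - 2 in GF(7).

Write g(u) = u⁶ - u⁵ + 3u⁴ - 3u³ - 2u² - 2.
Evaluate at each of the 7 elements of GF(7):
g(0) = 5; g(1) = 3; g(2) = 4; g(3) = 5; g(4) = 2; g(5) = 4; g(6) = 4.
No element is a root.

0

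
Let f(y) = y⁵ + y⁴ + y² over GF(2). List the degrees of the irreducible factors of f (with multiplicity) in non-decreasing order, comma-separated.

Roots in GF(2): f(0) = 0 → root; f(1) = 1.
Linear factors from roots: (y).
Complete factorization: f(y) = (y)^2·(y³ + y² + 1).
Factor degrees with multiplicity: 1 + 1 + 3 = 5.

1, 1, 3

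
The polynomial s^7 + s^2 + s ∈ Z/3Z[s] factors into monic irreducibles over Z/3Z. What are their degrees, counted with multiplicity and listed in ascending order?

Write g(s) = s^7 + s^2 + s.
Roots in Z/3Z: g(0) = 0 → root; g(1) = 0 → root; g(2) = 2.
Linear factors from roots: (s), (s + 2).
Complete factorization: g(s) = (s)·(s + 2)·(s^2 + 2s + 2)·(s^3 + 2s^2 + s + 1).
Factor degrees with multiplicity: 1 + 1 + 2 + 3 = 7.

1, 1, 2, 3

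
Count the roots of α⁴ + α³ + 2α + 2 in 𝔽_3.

Write P(α) = α⁴ + α³ + 2α + 2.
Evaluate at each of the 3 elements of 𝔽_3:
P(0) = 2; P(1) = 0 → root; P(2) = 0 → root.
Roots: {1, 2}.

2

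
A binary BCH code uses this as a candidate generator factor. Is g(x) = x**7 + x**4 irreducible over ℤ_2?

No

Check for roots in ℤ_2: g(0) = 0 → root; g(1) = 0 → root.
g(0) = 0, so (x) divides g(x); g is reducible.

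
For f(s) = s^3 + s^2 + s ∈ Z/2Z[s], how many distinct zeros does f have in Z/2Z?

1

Evaluate at each of the 2 elements of Z/2Z:
f(0) = 0 → root; f(1) = 1.
Roots: {0}.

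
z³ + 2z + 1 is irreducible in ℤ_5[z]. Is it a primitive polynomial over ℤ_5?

No

Write f(z) = z³ + 2z + 1.
|GF(5^3)^×| = 5^3 − 1 = 124. Prime factorization: 124 = 2^2·31.
f is primitive ⇔ z has order 124 in GF(5)[z]/(f), i.e. z^(124/q) ≠ 1 for each prime q | 124.
z^(62) mod f = 1
z^(4) mod f = 3z² + 4z.
Since z^(62) = 1, the order of z divides 62 < 124; not primitive.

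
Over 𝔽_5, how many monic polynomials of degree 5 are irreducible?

624

The number of monic irreducibles of degree 5 over GF(5) is (1/5)·Σ_{d∣5} μ(5/d) 5^d.
Divisors of 5: 1, 5; μ(5/d) for each: -1, 1.
Σ = − 5^1 + 5^5 = 3120.
N = 3120/5 = 624.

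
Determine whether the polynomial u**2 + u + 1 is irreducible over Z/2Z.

Write f(u) = u**2 + u + 1.
Check for roots in Z/2Z: f(0) = 1; f(1) = 1.
No roots. A degree-2 polynomial over a field with no linear factor is irreducible.

Yes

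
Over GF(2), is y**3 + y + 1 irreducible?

Yes

Write m(y) = y**3 + y + 1.
Check for roots in GF(2): m(0) = 1; m(1) = 1.
No roots. A degree-3 polynomial over a field with no linear factor is irreducible.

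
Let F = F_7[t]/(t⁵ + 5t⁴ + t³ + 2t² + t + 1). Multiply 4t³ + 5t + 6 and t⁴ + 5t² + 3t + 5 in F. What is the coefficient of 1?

0

Multiply in F_7[t]: (4t³ + 5t + 6)·(t⁴ + 5t² + 3t + 5) = 4t⁷ + 4t⁵ + 4t⁴ + 3t³ + 3t² + t + 2.
Reduce using t⁵ ≡ 2t⁴ + 6t³ + 5t² + 6t + 6 (mod t⁵ + 5t⁴ + t³ + 2t² + t + 1).
Reduced: 6t⁴ + 2t³ + t² + 5t.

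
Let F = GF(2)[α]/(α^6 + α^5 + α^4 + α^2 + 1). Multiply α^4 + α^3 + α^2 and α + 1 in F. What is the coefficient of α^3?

Multiply in GF(2)[α]: (α^4 + α^3 + α^2)·(α + 1) = α^5 + α^2.
Reduced: α^5 + α^2.

0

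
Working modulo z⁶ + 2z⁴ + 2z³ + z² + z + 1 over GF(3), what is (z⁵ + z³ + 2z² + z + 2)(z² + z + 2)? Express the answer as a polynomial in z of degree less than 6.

Multiply in GF(3)[z]: (z⁵ + z³ + 2z² + z + 2)·(z² + z + 2) = z⁷ + z⁶ + 2z³ + z² + z + 1.
Reduce using z⁶ ≡ z⁴ + z³ + 2z² + 2z + 2 (mod z⁶ + 2z⁴ + 2z³ + z² + z + 1).
Reduced: z⁵ + 2z⁴ + 2z³ + 2z² + 2z.

z^5 + 2z^4 + 2z^3 + 2z^2 + 2z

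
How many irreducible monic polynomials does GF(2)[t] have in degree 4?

3

By the necklace-counting formula, N_2(4) = (1/4) Σ_{d|4} μ(4/d)·2^d.
Divisors of 4: 1, 2, 4; μ(4/d) for each: 0, -1, 1.
Σ = − 2^2 + 2^4 = 12.
N = 12/4 = 3.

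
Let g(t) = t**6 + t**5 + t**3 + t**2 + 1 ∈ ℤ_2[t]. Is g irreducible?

Check for roots in ℤ_2: g(0) = 1; g(1) = 1.
No roots, so no linear factors.
Monic irreducibles of degree 2 over GF(2): t**2 + t + 1.
None of them divide g (all give nonzero remainder).
Monic irreducibles of degree 3 over GF(2): t**3 + t + 1, t**3 + t**2 + 1.
None of them divide g (all give nonzero remainder).
No irreducible factor of degree ≤ 3 exists, so g is irreducible over GF(2).

Yes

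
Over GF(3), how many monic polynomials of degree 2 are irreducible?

x^(3^2) − x is the product of all monic irreducibles of degree dividing 2; Möbius inversion gives N = (1/2) Σ μ(2/d)·3^d.
Divisors of 2: 1, 2; μ(2/d) for each: -1, 1.
Σ = − 3^1 + 3^2 = 6.
N = 6/2 = 3.

3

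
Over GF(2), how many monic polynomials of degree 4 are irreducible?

By the necklace-counting formula, N_2(4) = (1/4) Σ_{d|4} μ(4/d)·2^d.
Divisors of 4: 1, 2, 4; μ(4/d) for each: 0, -1, 1.
Σ = − 2^2 + 2^4 = 12.
N = 12/4 = 3.

3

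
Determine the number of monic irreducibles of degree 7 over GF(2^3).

By the necklace-counting formula, N_8(7) = (1/7) Σ_{d|7} μ(7/d)·8^d.
Divisors of 7: 1, 7; μ(7/d) for each: -1, 1.
Σ = − 8^1 + 8^7 = 2097144.
N = 2097144/7 = 299592.

299592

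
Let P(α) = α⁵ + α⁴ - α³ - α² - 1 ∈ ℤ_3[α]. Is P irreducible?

Yes

Check for roots in ℤ_3: P(0) = 2; P(1) = 2; P(2) = 2.
No roots, so no linear factors.
Monic irreducibles of degree 2 over GF(3): α² + 1, α² + α - 1, α² - α - 1.
None of them divide P (all give nonzero remainder).
No irreducible factor of degree ≤ 2 exists, so P is irreducible over GF(3).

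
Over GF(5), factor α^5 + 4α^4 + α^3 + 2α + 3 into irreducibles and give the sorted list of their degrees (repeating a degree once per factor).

Write h(α) = α^5 + 4α^4 + α^3 + 2α + 3.
Roots in GF(5): h(0) = 3; h(1) = 1; h(2) = 1; h(3) = 3; h(4) = 3.
Complete factorization: h(α) = (α^5 + 4α^4 + α^3 + 2α + 3).
Factor degrees with multiplicity: 5 = 5.

5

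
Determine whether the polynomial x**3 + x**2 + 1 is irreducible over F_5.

Write h(x) = x**3 + x**2 + 1.
Check for roots in F_5: h(0) = 1; h(1) = 3; h(2) = 3; h(3) = 2; h(4) = 1.
No roots. A degree-3 polynomial over a field with no linear factor is irreducible.

Yes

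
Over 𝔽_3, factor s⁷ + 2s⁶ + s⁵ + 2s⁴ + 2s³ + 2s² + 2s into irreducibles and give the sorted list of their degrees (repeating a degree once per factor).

1, 1, 1, 2, 2

Write h(s) = s⁷ + 2s⁶ + s⁵ + 2s⁴ + 2s³ + 2s² + 2s.
Roots in 𝔽_3: h(0) = 0 → root; h(1) = 0 → root; h(2) = 0 → root.
Linear factors from roots: (s), (s + 2), (s + 1).
Complete factorization: h(s) = (s)·(s + 1)·(s + 2)·(s² + s + 2)^2.
Factor degrees with multiplicity: 1 + 1 + 1 + 2 + 2 = 7.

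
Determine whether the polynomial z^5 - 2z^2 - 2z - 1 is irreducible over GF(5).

Write m(z) = z^5 - 2z^2 - 2z - 1.
Check for roots in GF(5): m(0) = 4; m(1) = 1; m(2) = 4; m(3) = 3; m(4) = 3.
No roots, so no linear factors.
Degree-2 irreducible divisors: test the 10 monic irreducibles of degree 2 over GF(5).
None of them divide m (all give nonzero remainder).
No irreducible factor of degree ≤ 2 exists, so m is irreducible over GF(5).

Yes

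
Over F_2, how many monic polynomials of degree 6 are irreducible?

9

x^(2^6) − x is the product of all monic irreducibles of degree dividing 6; Möbius inversion gives N = (1/6) Σ μ(6/d)·2^d.
Divisors of 6: 1, 2, 3, 6; μ(6/d) for each: 1, -1, -1, 1.
Σ = 2^1 − 2^2 − 2^3 + 2^6 = 54.
N = 54/6 = 9.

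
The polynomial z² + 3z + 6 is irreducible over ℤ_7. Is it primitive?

No

Write f(z) = z² + 3z + 6.
|GF(7^2)^×| = 7^2 − 1 = 48. Prime factorization: 48 = 2^4·3.
f is primitive ⇔ z has order 48 in GF(7)[z]/(f), i.e. z^(48/q) ≠ 1 for each prime q | 48.
z^(24) mod f = 6.
z^(16) mod f = 1
Since z^(16) = 1, the order of z divides 16 < 48; not primitive.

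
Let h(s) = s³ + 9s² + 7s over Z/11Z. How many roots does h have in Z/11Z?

3

Evaluate at each of the 11 elements of Z/11Z:
h(0) = 0 → root; h(1) = 6; h(2) = 3; h(3) = 8; h(4) = 5; h(5) = 0 → root; h(6) = 10; h(7) = 8; h(8) = 0 → root; h(9) = 3; h(10) = 1.
Roots: {0, 5, 8}.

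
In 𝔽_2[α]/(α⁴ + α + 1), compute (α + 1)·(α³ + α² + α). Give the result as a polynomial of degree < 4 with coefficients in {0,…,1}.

1

Multiply in 𝔽_2[α]: (α + 1)·(α³ + α² + α) = α⁴ + α.
Reduce using α⁴ ≡ α + 1 (mod α⁴ + α + 1).
Reduced: 1.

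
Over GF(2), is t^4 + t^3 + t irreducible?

No

Write h(t) = t^4 + t^3 + t.
Check for roots in GF(2): h(0) = 0 → root; h(1) = 1.
h(0) = 0, so (t) divides h(t); h is reducible.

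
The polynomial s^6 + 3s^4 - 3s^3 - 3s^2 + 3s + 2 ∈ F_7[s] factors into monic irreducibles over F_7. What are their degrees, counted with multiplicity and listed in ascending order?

1, 1, 2, 2

Write g(s) = s^6 + 3s^4 - 3s^3 - 3s^2 + 3s + 2.
Linear factors from roots: (s - 2), (s - 3).
Complete factorization: g(s) = (s - 3)·(s - 2)·(s^2 - s + 3)·(s^2 - s - 3).
Factor degrees with multiplicity: 1 + 1 + 2 + 2 = 6.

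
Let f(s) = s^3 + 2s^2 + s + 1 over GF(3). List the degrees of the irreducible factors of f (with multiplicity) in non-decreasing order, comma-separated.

3

Roots in GF(3): f(0) = 1; f(1) = 2; f(2) = 1.
Complete factorization: f(s) = (s^3 + 2s^2 + s + 1).
Factor degrees with multiplicity: 3 = 3.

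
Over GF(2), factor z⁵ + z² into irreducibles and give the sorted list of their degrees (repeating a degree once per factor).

Write f(z) = z⁵ + z².
Roots in GF(2): f(0) = 0 → root; f(1) = 0 → root.
Linear factors from roots: (z), (z + 1).
Complete factorization: f(z) = (z + 1)·(z)^2·(z² + z + 1).
Factor degrees with multiplicity: 1 + 1 + 1 + 2 = 5.

1, 1, 1, 2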